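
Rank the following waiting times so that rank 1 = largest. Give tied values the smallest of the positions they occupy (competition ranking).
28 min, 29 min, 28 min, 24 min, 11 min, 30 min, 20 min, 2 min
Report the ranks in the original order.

3, 2, 3, 5, 7, 1, 6, 8

Sorted (descending): 30, 29, 28, 28, 24, 20, 11, 2
The 2 values of 28 occupy positions 3–4 → each gets rank 3.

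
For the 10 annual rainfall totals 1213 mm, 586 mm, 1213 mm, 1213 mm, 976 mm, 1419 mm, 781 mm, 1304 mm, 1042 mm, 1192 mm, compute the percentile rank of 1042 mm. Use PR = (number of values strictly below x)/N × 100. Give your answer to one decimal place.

N = 10.
Strictly below 1042: 3. Equal to 1042: 1.
PR = 3/10 × 100 = 30.0

30.0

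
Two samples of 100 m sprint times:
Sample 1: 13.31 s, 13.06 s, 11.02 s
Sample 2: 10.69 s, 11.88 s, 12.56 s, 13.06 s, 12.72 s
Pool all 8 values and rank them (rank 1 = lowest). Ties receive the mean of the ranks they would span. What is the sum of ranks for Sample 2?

Sorted (ascending): 10.69, 11.02, 11.88, 12.56, 12.72, 13.06, 13.06, 13.31
The 2 values of 13.06 occupy positions 6–7 → average rank (6+7)/2 = 6.5.
Sample 2 values → pooled ranks: 10.69→1, 11.88→3, 12.56→4, 13.06→6.5, 12.72→5
Rank sum = 1 + 3 + 4 + 6.5 + 5 = 19.5

19.5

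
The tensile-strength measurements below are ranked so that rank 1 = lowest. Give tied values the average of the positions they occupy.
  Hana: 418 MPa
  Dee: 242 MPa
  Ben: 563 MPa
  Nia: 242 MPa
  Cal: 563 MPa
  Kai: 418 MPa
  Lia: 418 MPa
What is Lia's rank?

Sorted (ascending): 242, 242, 418, 418, 418, 563, 563
The 2 values of 242 occupy positions 1–2 → average rank (1+2)/2 = 1.5.
The 3 values of 418 occupy positions 3–5 → average rank 4.
The 2 values of 563 occupy positions 6–7 → average rank (6+7)/2 = 6.5.
Lia has value 418 MPa → rank 4.

4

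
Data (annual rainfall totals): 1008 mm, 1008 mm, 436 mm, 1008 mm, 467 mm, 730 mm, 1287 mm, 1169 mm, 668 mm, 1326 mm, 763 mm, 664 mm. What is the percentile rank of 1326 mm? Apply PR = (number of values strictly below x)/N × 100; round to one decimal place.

91.7

N = 12.
Strictly below 1326: 11. Equal to 1326: 1.
PR = 11/12 × 100 = 91.7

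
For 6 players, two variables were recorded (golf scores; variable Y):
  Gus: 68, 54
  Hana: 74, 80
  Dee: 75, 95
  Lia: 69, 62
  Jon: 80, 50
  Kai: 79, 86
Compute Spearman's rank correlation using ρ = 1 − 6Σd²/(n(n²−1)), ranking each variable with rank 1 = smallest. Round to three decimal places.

Ranks of variable 1: 1, 3, 4, 2, 6, 5
Ranks of variable 2: 2, 4, 6, 3, 1, 5
d = r₁ − r₂: -1, -1, -2, -1, 5, 0
d²: 1, 1, 4, 1, 25, 0; Σd² = 32
ρ = 1 − 6·32/(6·35) = 1 − 192/210 = 0.086

0.086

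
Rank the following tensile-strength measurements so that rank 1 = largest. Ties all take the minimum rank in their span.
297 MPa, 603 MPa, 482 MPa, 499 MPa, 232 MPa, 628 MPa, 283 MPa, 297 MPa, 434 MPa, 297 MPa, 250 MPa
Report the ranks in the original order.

6, 2, 4, 3, 11, 1, 9, 6, 5, 6, 10

Sorted (descending): 628, 603, 499, 482, 434, 297, 297, 297, 283, 250, 232
The 3 values of 297 occupy positions 6–8 → each gets rank 6.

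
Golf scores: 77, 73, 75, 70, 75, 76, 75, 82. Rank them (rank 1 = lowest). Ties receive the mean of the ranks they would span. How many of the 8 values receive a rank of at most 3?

Sorted (ascending): 70, 73, 75, 75, 75, 76, 77, 82
The 3 values of 75 occupy positions 3–5 → average rank 4.
Ranks ≤ 3: {1, 2} → 2 values.

2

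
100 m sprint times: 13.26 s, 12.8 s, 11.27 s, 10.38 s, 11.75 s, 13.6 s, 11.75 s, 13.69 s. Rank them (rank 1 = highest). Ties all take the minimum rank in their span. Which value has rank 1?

13.69

Sorted (descending): 13.69, 13.6, 13.26, 12.8, 11.75, 11.75, 11.27, 10.38
The 2 values of 11.75 occupy positions 5–6 → each gets rank 5.
Rank 1 → value 13.69.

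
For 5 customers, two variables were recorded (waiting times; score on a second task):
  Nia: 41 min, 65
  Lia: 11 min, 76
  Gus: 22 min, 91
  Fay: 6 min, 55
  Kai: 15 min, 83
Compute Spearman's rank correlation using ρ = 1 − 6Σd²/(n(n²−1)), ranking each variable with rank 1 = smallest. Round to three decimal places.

0.400

Ranks of variable 1: 5, 2, 4, 1, 3
Ranks of variable 2: 2, 3, 5, 1, 4
d = r₁ − r₂: 3, -1, -1, 0, -1
d²: 9, 1, 1, 0, 1; Σd² = 12
ρ = 1 − 6·12/(5·24) = 1 − 72/120 = 0.400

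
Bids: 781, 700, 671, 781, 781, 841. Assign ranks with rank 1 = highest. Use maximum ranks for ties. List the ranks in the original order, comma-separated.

Sorted (descending): 841, 781, 781, 781, 700, 671
The 3 values of 781 occupy positions 2–4 → each gets rank 4.

4, 5, 6, 4, 4, 1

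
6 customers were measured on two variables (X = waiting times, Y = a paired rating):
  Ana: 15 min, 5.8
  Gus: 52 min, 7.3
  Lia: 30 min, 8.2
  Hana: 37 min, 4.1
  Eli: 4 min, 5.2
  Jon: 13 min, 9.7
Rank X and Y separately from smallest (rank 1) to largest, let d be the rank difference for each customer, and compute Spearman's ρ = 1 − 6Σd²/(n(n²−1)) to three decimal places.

Ranks of variable 1: 3, 6, 4, 5, 1, 2
Ranks of variable 2: 3, 4, 5, 1, 2, 6
d = r₁ − r₂: 0, 2, -1, 4, -1, -4
d²: 0, 4, 1, 16, 1, 16; Σd² = 38
ρ = 1 − 6·38/(6·35) = 1 − 228/210 = -0.086

-0.086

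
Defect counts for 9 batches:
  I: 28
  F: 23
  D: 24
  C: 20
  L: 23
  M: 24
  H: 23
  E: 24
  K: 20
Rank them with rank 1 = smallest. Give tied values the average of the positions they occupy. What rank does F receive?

4

Sorted (ascending): 20, 20, 23, 23, 23, 24, 24, 24, 28
The 2 values of 20 occupy positions 1–2 → average rank (1+2)/2 = 1.5.
The 3 values of 23 occupy positions 3–5 → average rank 4.
The 3 values of 24 occupy positions 6–8 → average rank 7.
F has value 23 → rank 4.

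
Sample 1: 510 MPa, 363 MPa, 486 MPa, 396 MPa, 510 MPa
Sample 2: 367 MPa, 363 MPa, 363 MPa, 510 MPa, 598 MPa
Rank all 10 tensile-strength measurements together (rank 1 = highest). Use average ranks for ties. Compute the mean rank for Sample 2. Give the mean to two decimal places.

Sorted (descending): 598, 510, 510, 510, 486, 396, 367, 363, 363, 363
The 3 values of 510 occupy positions 2–4 → average rank 3.
The 3 values of 363 occupy positions 8–10 → average rank 9.
Sample 2 values → pooled ranks: 367→7, 363→9, 363→9, 510→3, 598→1
Mean rank = (7 + 9 + 9 + 3 + 1) / 5 = 5.80

5.80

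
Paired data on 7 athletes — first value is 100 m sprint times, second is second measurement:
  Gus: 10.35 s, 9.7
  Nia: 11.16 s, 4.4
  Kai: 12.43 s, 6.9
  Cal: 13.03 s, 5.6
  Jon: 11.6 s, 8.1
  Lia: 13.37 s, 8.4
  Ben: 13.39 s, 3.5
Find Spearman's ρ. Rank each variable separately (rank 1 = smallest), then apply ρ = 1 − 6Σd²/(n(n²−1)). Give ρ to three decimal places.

Ranks of variable 1: 1, 2, 4, 5, 3, 6, 7
Ranks of variable 2: 7, 2, 4, 3, 5, 6, 1
d = r₁ − r₂: -6, 0, 0, 2, -2, 0, 6
d²: 36, 0, 0, 4, 4, 0, 36; Σd² = 80
ρ = 1 − 6·80/(7·48) = 1 − 480/336 = -0.429

-0.429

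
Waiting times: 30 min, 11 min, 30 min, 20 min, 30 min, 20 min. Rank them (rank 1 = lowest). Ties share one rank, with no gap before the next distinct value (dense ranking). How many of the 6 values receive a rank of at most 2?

Sorted (ascending): 11, 20, 20, 30, 30, 30
The 2 values of 20 share dense rank 2.
The 3 values of 30 share dense rank 3.
Remaining distinct values take the next consecutive integers.
Ranks ≤ 2: {1, 2, 2} → 3 values.

3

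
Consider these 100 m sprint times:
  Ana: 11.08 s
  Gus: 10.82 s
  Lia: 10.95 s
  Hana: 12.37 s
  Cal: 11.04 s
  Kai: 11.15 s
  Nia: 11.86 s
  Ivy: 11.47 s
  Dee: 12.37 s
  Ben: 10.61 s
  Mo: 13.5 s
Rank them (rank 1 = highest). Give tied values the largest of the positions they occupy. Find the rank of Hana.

Sorted (descending): 13.5, 12.37, 12.37, 11.86, 11.47, 11.15, 11.08, 11.04, 10.95, 10.82, 10.61
The 2 values of 12.37 occupy positions 2–3 → each gets rank 3.
Hana has value 12.37 s → rank 3.

3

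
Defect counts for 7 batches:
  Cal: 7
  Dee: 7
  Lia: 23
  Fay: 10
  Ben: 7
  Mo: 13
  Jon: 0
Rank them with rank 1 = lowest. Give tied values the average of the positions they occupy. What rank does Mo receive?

Sorted (ascending): 0, 7, 7, 7, 10, 13, 23
The 3 values of 7 occupy positions 2–4 → average rank 3.
Mo has value 13 → rank 6.

6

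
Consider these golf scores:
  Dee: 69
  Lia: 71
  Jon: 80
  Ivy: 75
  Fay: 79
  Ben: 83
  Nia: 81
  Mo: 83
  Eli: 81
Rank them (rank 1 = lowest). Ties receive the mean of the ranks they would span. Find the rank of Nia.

Sorted (ascending): 69, 71, 75, 79, 80, 81, 81, 83, 83
The 2 values of 81 occupy positions 6–7 → average rank (6+7)/2 = 6.5.
The 2 values of 83 occupy positions 8–9 → average rank (8+9)/2 = 8.5.
Nia has value 81 → rank 6.5.

6.5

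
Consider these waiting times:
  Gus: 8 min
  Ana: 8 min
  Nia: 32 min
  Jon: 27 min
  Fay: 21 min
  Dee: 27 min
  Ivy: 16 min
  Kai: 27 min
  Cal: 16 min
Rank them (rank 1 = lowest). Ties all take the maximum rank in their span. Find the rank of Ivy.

Sorted (ascending): 8, 8, 16, 16, 21, 27, 27, 27, 32
The 2 values of 8 occupy positions 1–2 → each gets rank 2.
The 2 values of 16 occupy positions 3–4 → each gets rank 4.
The 3 values of 27 occupy positions 6–8 → each gets rank 8.
Ivy has value 16 min → rank 4.

4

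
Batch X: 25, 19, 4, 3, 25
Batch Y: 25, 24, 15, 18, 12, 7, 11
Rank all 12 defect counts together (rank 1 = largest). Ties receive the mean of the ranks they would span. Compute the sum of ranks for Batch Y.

46

Sorted (descending): 25, 25, 25, 24, 19, 18, 15, 12, 11, 7, 4, 3
The 3 values of 25 occupy positions 1–3 → average rank 2.
Batch Y values → pooled ranks: 25→2, 24→4, 15→7, 18→6, 12→8, 7→10, 11→9
Rank sum = 2 + 4 + 7 + 6 + 8 + 10 + 9 = 46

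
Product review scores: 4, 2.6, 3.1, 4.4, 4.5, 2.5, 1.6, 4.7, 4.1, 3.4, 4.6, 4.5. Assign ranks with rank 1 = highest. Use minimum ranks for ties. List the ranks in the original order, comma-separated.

7, 10, 9, 5, 3, 11, 12, 1, 6, 8, 2, 3

Sorted (descending): 4.7, 4.6, 4.5, 4.5, 4.4, 4.1, 4, 3.4, 3.1, 2.6, 2.5, 1.6
The 2 values of 4.5 occupy positions 3–4 → each gets rank 3.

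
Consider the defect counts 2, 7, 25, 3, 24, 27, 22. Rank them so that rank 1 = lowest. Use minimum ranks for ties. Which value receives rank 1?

2

Sorted (ascending): 2, 3, 7, 22, 24, 25, 27
No ties — each value takes its position as its rank.
Rank 1 → value 2.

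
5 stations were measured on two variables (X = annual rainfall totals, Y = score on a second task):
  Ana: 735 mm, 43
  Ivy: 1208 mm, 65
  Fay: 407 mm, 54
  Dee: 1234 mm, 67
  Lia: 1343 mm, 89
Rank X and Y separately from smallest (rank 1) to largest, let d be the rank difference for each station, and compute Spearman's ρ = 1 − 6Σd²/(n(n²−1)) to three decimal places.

0.900

Ranks of variable 1: 2, 3, 1, 4, 5
Ranks of variable 2: 1, 3, 2, 4, 5
d = r₁ − r₂: 1, 0, -1, 0, 0
d²: 1, 0, 1, 0, 0; Σd² = 2
ρ = 1 − 6·2/(5·24) = 1 − 12/120 = 0.900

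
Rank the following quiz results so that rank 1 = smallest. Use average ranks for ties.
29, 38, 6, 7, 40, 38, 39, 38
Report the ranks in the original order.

Sorted (ascending): 6, 7, 29, 38, 38, 38, 39, 40
The 3 values of 38 occupy positions 4–6 → average rank 5.

3, 5, 1, 2, 8, 5, 7, 5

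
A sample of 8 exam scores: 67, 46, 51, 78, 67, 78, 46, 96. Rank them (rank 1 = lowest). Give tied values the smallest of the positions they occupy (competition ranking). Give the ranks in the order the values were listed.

Sorted (ascending): 46, 46, 51, 67, 67, 78, 78, 96
The 2 values of 46 occupy positions 1–2 → each gets rank 1.
The 2 values of 67 occupy positions 4–5 → each gets rank 4.
The 2 values of 78 occupy positions 6–7 → each gets rank 6.

4, 1, 3, 6, 4, 6, 1, 8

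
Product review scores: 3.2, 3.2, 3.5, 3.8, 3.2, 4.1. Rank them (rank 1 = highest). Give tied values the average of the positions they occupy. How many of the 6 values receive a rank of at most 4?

3

Sorted (descending): 4.1, 3.8, 3.5, 3.2, 3.2, 3.2
The 3 values of 3.2 occupy positions 4–6 → average rank 5.
Ranks ≤ 4: {1, 2, 3} → 3 values.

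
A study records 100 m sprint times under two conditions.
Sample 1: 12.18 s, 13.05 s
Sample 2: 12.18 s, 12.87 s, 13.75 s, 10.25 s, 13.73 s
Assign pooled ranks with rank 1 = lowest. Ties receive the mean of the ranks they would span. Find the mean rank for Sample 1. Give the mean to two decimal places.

3.75

Sorted (ascending): 10.25, 12.18, 12.18, 12.87, 13.05, 13.73, 13.75
The 2 values of 12.18 occupy positions 2–3 → average rank (2+3)/2 = 2.5.
Sample 1 values → pooled ranks: 12.18→2.5, 13.05→5
Mean rank = (2.5 + 5) / 2 = 3.75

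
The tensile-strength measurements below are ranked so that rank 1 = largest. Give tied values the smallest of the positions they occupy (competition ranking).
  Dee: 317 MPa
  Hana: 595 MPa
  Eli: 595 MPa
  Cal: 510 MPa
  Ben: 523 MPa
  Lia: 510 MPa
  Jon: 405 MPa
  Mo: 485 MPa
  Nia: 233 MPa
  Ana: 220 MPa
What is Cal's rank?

4

Sorted (descending): 595, 595, 523, 510, 510, 485, 405, 317, 233, 220
The 2 values of 595 occupy positions 1–2 → each gets rank 1.
The 2 values of 510 occupy positions 4–5 → each gets rank 4.
Cal has value 510 MPa → rank 4.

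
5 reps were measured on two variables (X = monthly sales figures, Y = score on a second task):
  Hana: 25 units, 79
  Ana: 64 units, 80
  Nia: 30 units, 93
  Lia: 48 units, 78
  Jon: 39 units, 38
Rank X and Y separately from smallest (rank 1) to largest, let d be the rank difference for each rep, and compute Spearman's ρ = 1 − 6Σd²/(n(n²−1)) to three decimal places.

-0.100

Ranks of variable 1: 1, 5, 2, 4, 3
Ranks of variable 2: 3, 4, 5, 2, 1
d = r₁ − r₂: -2, 1, -3, 2, 2
d²: 4, 1, 9, 4, 4; Σd² = 22
ρ = 1 − 6·22/(5·24) = 1 − 132/120 = -0.100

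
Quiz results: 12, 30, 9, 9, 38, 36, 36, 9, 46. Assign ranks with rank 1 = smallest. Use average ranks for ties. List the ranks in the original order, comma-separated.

4, 5, 2, 2, 8, 6.5, 6.5, 2, 9

Sorted (ascending): 9, 9, 9, 12, 30, 36, 36, 38, 46
The 3 values of 9 occupy positions 1–3 → average rank 2.
The 2 values of 36 occupy positions 6–7 → average rank (6+7)/2 = 6.5.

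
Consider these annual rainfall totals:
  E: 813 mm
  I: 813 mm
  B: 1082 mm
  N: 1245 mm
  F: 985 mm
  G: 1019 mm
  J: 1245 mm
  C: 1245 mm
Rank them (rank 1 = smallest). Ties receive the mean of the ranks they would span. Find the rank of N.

Sorted (ascending): 813, 813, 985, 1019, 1082, 1245, 1245, 1245
The 2 values of 813 occupy positions 1–2 → average rank (1+2)/2 = 1.5.
The 3 values of 1245 occupy positions 6–8 → average rank 7.
N has value 1245 mm → rank 7.

7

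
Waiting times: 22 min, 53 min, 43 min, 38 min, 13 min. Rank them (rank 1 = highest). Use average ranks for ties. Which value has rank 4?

Sorted (descending): 53, 43, 38, 22, 13
No ties — each value takes its position as its rank.
Rank 4 → value 22.

22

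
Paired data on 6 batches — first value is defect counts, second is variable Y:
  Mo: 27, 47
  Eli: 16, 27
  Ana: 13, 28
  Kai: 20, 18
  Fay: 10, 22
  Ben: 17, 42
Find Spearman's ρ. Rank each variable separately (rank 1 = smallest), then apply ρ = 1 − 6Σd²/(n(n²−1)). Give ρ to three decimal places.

Ranks of variable 1: 6, 3, 2, 5, 1, 4
Ranks of variable 2: 6, 3, 4, 1, 2, 5
d = r₁ − r₂: 0, 0, -2, 4, -1, -1
d²: 0, 0, 4, 16, 1, 1; Σd² = 22
ρ = 1 − 6·22/(6·35) = 1 − 132/210 = 0.371

0.371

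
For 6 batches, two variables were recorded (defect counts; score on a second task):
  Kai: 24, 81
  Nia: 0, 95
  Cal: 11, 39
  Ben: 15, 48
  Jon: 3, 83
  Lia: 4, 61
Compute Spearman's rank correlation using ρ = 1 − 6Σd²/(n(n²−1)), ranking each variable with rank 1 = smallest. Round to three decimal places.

Ranks of variable 1: 6, 1, 4, 5, 2, 3
Ranks of variable 2: 4, 6, 1, 2, 5, 3
d = r₁ − r₂: 2, -5, 3, 3, -3, 0
d²: 4, 25, 9, 9, 9, 0; Σd² = 56
ρ = 1 − 6·56/(6·35) = 1 − 336/210 = -0.600

-0.600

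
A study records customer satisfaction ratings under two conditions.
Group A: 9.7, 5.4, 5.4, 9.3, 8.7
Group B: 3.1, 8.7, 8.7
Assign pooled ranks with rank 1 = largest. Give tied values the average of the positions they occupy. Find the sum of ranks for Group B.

16

Sorted (descending): 9.7, 9.3, 8.7, 8.7, 8.7, 5.4, 5.4, 3.1
The 3 values of 8.7 occupy positions 3–5 → average rank 4.
The 2 values of 5.4 occupy positions 6–7 → average rank (6+7)/2 = 6.5.
Group B values → pooled ranks: 3.1→8, 8.7→4, 8.7→4
Rank sum = 8 + 4 + 4 = 16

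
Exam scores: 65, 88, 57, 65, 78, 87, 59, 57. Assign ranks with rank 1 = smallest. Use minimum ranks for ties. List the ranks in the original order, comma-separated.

Sorted (ascending): 57, 57, 59, 65, 65, 78, 87, 88
The 2 values of 57 occupy positions 1–2 → each gets rank 1.
The 2 values of 65 occupy positions 4–5 → each gets rank 4.

4, 8, 1, 4, 6, 7, 3, 1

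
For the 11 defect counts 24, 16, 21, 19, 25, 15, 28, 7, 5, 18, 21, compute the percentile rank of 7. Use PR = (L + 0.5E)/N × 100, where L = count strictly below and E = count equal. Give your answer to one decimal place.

N = 11.
Strictly below 7: 1. Equal to 7: 1.
PR = (1 + 0.5·1)/11 × 100 = 13.6

13.6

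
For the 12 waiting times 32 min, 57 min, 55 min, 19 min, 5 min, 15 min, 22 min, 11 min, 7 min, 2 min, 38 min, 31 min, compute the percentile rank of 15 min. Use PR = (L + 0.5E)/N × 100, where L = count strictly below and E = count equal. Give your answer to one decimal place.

N = 12.
Strictly below 15: 4. Equal to 15: 1.
PR = (4 + 0.5·1)/12 × 100 = 37.5

37.5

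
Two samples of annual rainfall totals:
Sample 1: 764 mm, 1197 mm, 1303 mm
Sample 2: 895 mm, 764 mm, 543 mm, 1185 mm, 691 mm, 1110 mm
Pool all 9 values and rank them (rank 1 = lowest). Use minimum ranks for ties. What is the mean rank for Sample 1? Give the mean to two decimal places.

6.67

Sorted (ascending): 543, 691, 764, 764, 895, 1110, 1185, 1197, 1303
The 2 values of 764 occupy positions 3–4 → each gets rank 3.
Sample 1 values → pooled ranks: 764→3, 1197→8, 1303→9
Mean rank = (3 + 8 + 9) / 3 = 6.67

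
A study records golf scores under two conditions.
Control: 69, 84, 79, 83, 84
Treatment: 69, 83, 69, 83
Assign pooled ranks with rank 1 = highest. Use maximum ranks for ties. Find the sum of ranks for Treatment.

28

Sorted (descending): 84, 84, 83, 83, 83, 79, 69, 69, 69
The 2 values of 84 occupy positions 1–2 → each gets rank 2.
The 3 values of 83 occupy positions 3–5 → each gets rank 5.
The 3 values of 69 occupy positions 7–9 → each gets rank 9.
Treatment values → pooled ranks: 69→9, 83→5, 69→9, 83→5
Rank sum = 9 + 5 + 9 + 5 = 28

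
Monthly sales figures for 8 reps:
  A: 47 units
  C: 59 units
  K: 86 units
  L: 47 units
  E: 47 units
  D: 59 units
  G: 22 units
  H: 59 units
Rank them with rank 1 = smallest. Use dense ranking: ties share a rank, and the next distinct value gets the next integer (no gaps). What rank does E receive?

Sorted (ascending): 22, 47, 47, 47, 59, 59, 59, 86
The 3 values of 47 share dense rank 2.
The 3 values of 59 share dense rank 3.
Remaining distinct values take the next consecutive integers.
E has value 47 units → rank 2.

2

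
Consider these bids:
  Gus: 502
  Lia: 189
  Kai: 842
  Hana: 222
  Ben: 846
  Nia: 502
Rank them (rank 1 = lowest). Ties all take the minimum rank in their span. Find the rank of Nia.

Sorted (ascending): 189, 222, 502, 502, 842, 846
The 2 values of 502 occupy positions 3–4 → each gets rank 3.
Nia has value 502 → rank 3.

3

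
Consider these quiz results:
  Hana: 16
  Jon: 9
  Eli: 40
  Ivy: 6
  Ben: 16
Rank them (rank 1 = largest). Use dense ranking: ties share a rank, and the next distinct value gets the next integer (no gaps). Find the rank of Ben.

Sorted (descending): 40, 16, 16, 9, 6
The 2 values of 16 share dense rank 2.
Remaining distinct values take the next consecutive integers.
Ben has value 16 → rank 2.

2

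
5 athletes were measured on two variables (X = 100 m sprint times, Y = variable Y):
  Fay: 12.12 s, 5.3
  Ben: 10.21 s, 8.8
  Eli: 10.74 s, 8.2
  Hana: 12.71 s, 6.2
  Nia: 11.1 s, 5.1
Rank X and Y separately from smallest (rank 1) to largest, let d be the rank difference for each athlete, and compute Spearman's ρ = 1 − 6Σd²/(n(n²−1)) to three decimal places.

Ranks of variable 1: 4, 1, 2, 5, 3
Ranks of variable 2: 2, 5, 4, 3, 1
d = r₁ − r₂: 2, -4, -2, 2, 2
d²: 4, 16, 4, 4, 4; Σd² = 32
ρ = 1 − 6·32/(5·24) = 1 − 192/120 = -0.600

-0.600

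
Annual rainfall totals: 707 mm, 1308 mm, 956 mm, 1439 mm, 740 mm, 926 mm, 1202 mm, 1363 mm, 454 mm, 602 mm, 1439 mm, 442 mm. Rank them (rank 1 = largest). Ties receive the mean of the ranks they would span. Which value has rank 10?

602

Sorted (descending): 1439, 1439, 1363, 1308, 1202, 956, 926, 740, 707, 602, 454, 442
The 2 values of 1439 occupy positions 1–2 → average rank (1+2)/2 = 1.5.
Rank 10 → value 602.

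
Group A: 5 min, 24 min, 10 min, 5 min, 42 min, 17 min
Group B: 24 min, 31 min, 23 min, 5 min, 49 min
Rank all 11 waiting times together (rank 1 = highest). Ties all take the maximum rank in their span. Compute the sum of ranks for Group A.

Sorted (descending): 49, 42, 31, 24, 24, 23, 17, 10, 5, 5, 5
The 2 values of 24 occupy positions 4–5 → each gets rank 5.
The 3 values of 5 occupy positions 9–11 → each gets rank 11.
Group A values → pooled ranks: 5→11, 24→5, 10→8, 5→11, 42→2, 17→7
Rank sum = 11 + 5 + 8 + 11 + 2 + 7 = 44

44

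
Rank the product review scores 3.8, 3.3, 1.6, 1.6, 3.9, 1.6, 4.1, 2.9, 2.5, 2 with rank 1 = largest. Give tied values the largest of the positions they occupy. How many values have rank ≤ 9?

7

Sorted (descending): 4.1, 3.9, 3.8, 3.3, 2.9, 2.5, 2, 1.6, 1.6, 1.6
The 3 values of 1.6 occupy positions 8–10 → each gets rank 10.
Ranks ≤ 9: {1, 2, 3, 4, 5, 6, 7} → 7 values.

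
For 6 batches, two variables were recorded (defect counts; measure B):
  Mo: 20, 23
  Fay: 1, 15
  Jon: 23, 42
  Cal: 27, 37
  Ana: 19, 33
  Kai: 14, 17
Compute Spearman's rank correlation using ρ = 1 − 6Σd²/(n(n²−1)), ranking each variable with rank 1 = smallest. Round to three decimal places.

Ranks of variable 1: 4, 1, 5, 6, 3, 2
Ranks of variable 2: 3, 1, 6, 5, 4, 2
d = r₁ − r₂: 1, 0, -1, 1, -1, 0
d²: 1, 0, 1, 1, 1, 0; Σd² = 4
ρ = 1 − 6·4/(6·35) = 1 − 24/210 = 0.886

0.886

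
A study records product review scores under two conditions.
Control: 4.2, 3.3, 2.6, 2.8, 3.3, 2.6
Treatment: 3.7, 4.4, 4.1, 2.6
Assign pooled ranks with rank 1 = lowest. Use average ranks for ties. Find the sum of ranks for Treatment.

27

Sorted (ascending): 2.6, 2.6, 2.6, 2.8, 3.3, 3.3, 3.7, 4.1, 4.2, 4.4
The 3 values of 2.6 occupy positions 1–3 → average rank 2.
The 2 values of 3.3 occupy positions 5–6 → average rank (5+6)/2 = 5.5.
Treatment values → pooled ranks: 3.7→7, 4.4→10, 4.1→8, 2.6→2
Rank sum = 7 + 10 + 8 + 2 = 27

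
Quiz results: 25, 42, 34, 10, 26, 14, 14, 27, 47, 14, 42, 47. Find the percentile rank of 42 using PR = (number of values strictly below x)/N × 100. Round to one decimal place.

66.7

N = 12.
Strictly below 42: 8. Equal to 42: 2.
PR = 8/12 × 100 = 66.7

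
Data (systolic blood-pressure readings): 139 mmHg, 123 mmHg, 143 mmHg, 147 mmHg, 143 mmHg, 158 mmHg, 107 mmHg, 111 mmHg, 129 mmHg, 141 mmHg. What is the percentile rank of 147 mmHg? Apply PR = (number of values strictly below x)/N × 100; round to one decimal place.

80.0

N = 10.
Strictly below 147: 8. Equal to 147: 1.
PR = 8/10 × 100 = 80.0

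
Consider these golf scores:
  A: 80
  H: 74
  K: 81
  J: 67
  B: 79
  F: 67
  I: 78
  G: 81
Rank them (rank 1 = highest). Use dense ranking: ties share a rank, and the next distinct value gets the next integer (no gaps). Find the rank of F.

Sorted (descending): 81, 81, 80, 79, 78, 74, 67, 67
The 2 values of 81 share dense rank 1.
The 2 values of 67 share dense rank 6.
Remaining distinct values take the next consecutive integers.
F has value 67 → rank 6.

6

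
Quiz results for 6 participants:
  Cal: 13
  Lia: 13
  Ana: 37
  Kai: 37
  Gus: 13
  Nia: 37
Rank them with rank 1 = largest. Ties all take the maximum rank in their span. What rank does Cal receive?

Sorted (descending): 37, 37, 37, 13, 13, 13
The 3 values of 37 occupy positions 1–3 → each gets rank 3.
The 3 values of 13 occupy positions 4–6 → each gets rank 6.
Cal has value 13 → rank 6.

6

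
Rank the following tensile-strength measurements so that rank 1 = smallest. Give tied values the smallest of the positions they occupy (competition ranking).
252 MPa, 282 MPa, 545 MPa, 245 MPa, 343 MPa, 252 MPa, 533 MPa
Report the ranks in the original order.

2, 4, 7, 1, 5, 2, 6

Sorted (ascending): 245, 252, 252, 282, 343, 533, 545
The 2 values of 252 occupy positions 2–3 → each gets rank 2.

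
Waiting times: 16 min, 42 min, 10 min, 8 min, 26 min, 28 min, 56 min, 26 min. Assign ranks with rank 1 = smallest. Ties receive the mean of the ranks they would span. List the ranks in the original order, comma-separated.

3, 7, 2, 1, 4.5, 6, 8, 4.5

Sorted (ascending): 8, 10, 16, 26, 26, 28, 42, 56
The 2 values of 26 occupy positions 4–5 → average rank (4+5)/2 = 4.5.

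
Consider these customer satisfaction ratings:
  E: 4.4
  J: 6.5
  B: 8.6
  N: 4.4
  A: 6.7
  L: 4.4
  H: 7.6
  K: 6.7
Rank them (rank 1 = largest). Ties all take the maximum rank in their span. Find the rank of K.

4

Sorted (descending): 8.6, 7.6, 6.7, 6.7, 6.5, 4.4, 4.4, 4.4
The 2 values of 6.7 occupy positions 3–4 → each gets rank 4.
The 3 values of 4.4 occupy positions 6–8 → each gets rank 8.
K has value 6.7 → rank 4.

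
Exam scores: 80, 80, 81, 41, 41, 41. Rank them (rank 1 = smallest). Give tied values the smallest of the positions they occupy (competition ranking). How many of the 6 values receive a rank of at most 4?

Sorted (ascending): 41, 41, 41, 80, 80, 81
The 3 values of 41 occupy positions 1–3 → each gets rank 1.
The 2 values of 80 occupy positions 4–5 → each gets rank 4.
Ranks ≤ 4: {1, 1, 1, 4, 4} → 5 values.

5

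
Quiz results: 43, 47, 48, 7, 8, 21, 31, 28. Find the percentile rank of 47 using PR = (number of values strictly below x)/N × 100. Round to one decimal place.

75.0

N = 8.
Strictly below 47: 6. Equal to 47: 1.
PR = 6/8 × 100 = 75.0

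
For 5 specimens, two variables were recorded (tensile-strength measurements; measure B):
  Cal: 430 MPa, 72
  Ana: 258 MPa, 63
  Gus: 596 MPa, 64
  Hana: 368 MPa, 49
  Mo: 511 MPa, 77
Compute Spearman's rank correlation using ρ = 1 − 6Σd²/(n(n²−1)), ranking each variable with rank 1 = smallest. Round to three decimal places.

0.600

Ranks of variable 1: 3, 1, 5, 2, 4
Ranks of variable 2: 4, 2, 3, 1, 5
d = r₁ − r₂: -1, -1, 2, 1, -1
d²: 1, 1, 4, 1, 1; Σd² = 8
ρ = 1 − 6·8/(5·24) = 1 − 48/120 = 0.600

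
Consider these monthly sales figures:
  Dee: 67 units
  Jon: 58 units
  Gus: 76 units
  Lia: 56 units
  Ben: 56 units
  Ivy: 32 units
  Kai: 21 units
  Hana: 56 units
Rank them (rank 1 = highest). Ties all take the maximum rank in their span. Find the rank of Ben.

6

Sorted (descending): 76, 67, 58, 56, 56, 56, 32, 21
The 3 values of 56 occupy positions 4–6 → each gets rank 6.
Ben has value 56 units → rank 6.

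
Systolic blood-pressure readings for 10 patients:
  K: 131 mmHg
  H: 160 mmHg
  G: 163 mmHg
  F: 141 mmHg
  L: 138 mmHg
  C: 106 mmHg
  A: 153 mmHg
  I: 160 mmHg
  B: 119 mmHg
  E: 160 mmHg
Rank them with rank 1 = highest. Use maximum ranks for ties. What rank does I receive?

Sorted (descending): 163, 160, 160, 160, 153, 141, 138, 131, 119, 106
The 3 values of 160 occupy positions 2–4 → each gets rank 4.
I has value 160 mmHg → rank 4.

4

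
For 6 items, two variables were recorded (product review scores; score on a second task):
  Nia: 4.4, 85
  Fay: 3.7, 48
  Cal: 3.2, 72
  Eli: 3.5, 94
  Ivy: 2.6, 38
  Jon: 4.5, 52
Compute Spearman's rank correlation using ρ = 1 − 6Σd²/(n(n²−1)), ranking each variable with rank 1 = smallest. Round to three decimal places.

0.257

Ranks of variable 1: 5, 4, 2, 3, 1, 6
Ranks of variable 2: 5, 2, 4, 6, 1, 3
d = r₁ − r₂: 0, 2, -2, -3, 0, 3
d²: 0, 4, 4, 9, 0, 9; Σd² = 26
ρ = 1 − 6·26/(6·35) = 1 − 156/210 = 0.257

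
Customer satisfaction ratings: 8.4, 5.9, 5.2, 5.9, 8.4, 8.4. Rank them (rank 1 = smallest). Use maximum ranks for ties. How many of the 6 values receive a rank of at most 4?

Sorted (ascending): 5.2, 5.9, 5.9, 8.4, 8.4, 8.4
The 2 values of 5.9 occupy positions 2–3 → each gets rank 3.
The 3 values of 8.4 occupy positions 4–6 → each gets rank 6.
Ranks ≤ 4: {1, 3, 3} → 3 values.

3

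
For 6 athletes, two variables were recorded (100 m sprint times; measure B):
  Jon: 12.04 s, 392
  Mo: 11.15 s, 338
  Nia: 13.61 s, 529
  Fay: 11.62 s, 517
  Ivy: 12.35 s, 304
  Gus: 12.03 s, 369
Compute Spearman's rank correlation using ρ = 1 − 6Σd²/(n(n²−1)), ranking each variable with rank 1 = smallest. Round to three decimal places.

0.257

Ranks of variable 1: 4, 1, 6, 2, 5, 3
Ranks of variable 2: 4, 2, 6, 5, 1, 3
d = r₁ − r₂: 0, -1, 0, -3, 4, 0
d²: 0, 1, 0, 9, 16, 0; Σd² = 26
ρ = 1 − 6·26/(6·35) = 1 − 156/210 = 0.257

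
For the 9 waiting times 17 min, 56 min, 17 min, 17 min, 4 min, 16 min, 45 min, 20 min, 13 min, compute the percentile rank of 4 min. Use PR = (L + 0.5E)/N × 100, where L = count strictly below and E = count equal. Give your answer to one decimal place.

5.6

N = 9.
Strictly below 4: 0. Equal to 4: 1.
PR = (0 + 0.5·1)/9 × 100 = 5.6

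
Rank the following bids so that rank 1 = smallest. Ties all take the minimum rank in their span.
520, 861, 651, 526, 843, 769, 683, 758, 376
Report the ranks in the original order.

Sorted (ascending): 376, 520, 526, 651, 683, 758, 769, 843, 861
No ties — each value takes its position as its rank.

2, 9, 4, 3, 8, 7, 5, 6, 1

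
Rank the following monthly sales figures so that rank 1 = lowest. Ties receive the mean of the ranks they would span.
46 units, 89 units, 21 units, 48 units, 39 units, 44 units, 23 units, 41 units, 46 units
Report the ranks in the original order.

6.5, 9, 1, 8, 3, 5, 2, 4, 6.5

Sorted (ascending): 21, 23, 39, 41, 44, 46, 46, 48, 89
The 2 values of 46 occupy positions 6–7 → average rank (6+7)/2 = 6.5.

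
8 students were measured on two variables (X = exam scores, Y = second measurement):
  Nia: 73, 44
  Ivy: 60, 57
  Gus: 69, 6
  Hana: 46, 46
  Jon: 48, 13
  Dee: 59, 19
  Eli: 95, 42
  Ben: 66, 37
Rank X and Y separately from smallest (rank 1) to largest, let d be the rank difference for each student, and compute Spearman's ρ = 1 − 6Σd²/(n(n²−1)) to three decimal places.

Ranks of variable 1: 7, 4, 6, 1, 2, 3, 8, 5
Ranks of variable 2: 6, 8, 1, 7, 2, 3, 5, 4
d = r₁ − r₂: 1, -4, 5, -6, 0, 0, 3, 1
d²: 1, 16, 25, 36, 0, 0, 9, 1; Σd² = 88
ρ = 1 − 6·88/(8·63) = 1 − 528/504 = -0.048

-0.048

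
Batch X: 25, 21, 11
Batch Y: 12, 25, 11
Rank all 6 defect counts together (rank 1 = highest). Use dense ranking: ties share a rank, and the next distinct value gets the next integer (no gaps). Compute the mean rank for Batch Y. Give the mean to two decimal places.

2.67

Sorted (descending): 25, 25, 21, 12, 11, 11
The 2 values of 25 share dense rank 1.
The 2 values of 11 share dense rank 4.
Remaining distinct values take the next consecutive integers.
Batch Y values → pooled ranks: 12→3, 25→1, 11→4
Mean rank = (3 + 1 + 4) / 3 = 2.67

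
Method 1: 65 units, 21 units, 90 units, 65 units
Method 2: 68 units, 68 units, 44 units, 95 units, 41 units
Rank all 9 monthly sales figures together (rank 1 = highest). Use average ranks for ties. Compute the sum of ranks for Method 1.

Sorted (descending): 95, 90, 68, 68, 65, 65, 44, 41, 21
The 2 values of 68 occupy positions 3–4 → average rank (3+4)/2 = 3.5.
The 2 values of 65 occupy positions 5–6 → average rank (5+6)/2 = 5.5.
Method 1 values → pooled ranks: 65→5.5, 21→9, 90→2, 65→5.5
Rank sum = 5.5 + 9 + 2 + 5.5 = 22

22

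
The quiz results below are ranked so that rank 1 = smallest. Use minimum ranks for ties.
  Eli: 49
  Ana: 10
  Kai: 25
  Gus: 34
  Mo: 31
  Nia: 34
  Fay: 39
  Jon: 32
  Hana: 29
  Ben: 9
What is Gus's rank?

Sorted (ascending): 9, 10, 25, 29, 31, 32, 34, 34, 39, 49
The 2 values of 34 occupy positions 7–8 → each gets rank 7.
Gus has value 34 → rank 7.

7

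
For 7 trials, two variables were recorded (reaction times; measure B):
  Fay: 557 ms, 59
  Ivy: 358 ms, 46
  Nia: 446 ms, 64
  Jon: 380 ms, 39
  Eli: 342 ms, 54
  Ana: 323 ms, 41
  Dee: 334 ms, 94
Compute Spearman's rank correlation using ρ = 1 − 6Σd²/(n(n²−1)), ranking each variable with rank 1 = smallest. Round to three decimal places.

Ranks of variable 1: 7, 4, 6, 5, 3, 1, 2
Ranks of variable 2: 5, 3, 6, 1, 4, 2, 7
d = r₁ − r₂: 2, 1, 0, 4, -1, -1, -5
d²: 4, 1, 0, 16, 1, 1, 25; Σd² = 48
ρ = 1 − 6·48/(7·48) = 1 − 288/336 = 0.143

0.143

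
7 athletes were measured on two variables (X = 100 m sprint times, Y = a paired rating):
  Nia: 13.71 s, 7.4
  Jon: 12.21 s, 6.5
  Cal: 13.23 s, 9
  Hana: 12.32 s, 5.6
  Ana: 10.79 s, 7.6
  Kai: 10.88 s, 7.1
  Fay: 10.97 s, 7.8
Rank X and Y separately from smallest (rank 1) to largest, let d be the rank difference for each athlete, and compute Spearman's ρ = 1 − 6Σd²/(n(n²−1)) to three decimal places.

Ranks of variable 1: 7, 4, 6, 5, 1, 2, 3
Ranks of variable 2: 4, 2, 7, 1, 5, 3, 6
d = r₁ − r₂: 3, 2, -1, 4, -4, -1, -3
d²: 9, 4, 1, 16, 16, 1, 9; Σd² = 56
ρ = 1 − 6·56/(7·48) = 1 − 336/336 = 0.000

0.000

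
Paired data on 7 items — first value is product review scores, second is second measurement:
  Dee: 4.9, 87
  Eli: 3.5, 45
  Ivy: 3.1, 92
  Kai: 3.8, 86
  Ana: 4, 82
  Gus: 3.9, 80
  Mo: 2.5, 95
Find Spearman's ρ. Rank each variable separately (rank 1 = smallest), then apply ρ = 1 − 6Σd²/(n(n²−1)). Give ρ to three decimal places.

-0.393

Ranks of variable 1: 7, 3, 2, 4, 6, 5, 1
Ranks of variable 2: 5, 1, 6, 4, 3, 2, 7
d = r₁ − r₂: 2, 2, -4, 0, 3, 3, -6
d²: 4, 4, 16, 0, 9, 9, 36; Σd² = 78
ρ = 1 − 6·78/(7·48) = 1 − 468/336 = -0.393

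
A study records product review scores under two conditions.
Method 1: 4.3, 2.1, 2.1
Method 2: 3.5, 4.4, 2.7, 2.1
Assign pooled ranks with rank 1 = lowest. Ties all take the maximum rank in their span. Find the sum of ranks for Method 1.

12

Sorted (ascending): 2.1, 2.1, 2.1, 2.7, 3.5, 4.3, 4.4
The 3 values of 2.1 occupy positions 1–3 → each gets rank 3.
Method 1 values → pooled ranks: 4.3→6, 2.1→3, 2.1→3
Rank sum = 6 + 3 + 3 = 12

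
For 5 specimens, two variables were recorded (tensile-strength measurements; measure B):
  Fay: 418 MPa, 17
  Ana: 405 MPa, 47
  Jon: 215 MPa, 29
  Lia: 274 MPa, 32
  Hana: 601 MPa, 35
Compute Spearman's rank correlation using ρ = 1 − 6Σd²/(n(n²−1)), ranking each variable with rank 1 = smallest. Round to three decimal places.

0.200

Ranks of variable 1: 4, 3, 1, 2, 5
Ranks of variable 2: 1, 5, 2, 3, 4
d = r₁ − r₂: 3, -2, -1, -1, 1
d²: 9, 4, 1, 1, 1; Σd² = 16
ρ = 1 − 6·16/(5·24) = 1 − 96/120 = 0.200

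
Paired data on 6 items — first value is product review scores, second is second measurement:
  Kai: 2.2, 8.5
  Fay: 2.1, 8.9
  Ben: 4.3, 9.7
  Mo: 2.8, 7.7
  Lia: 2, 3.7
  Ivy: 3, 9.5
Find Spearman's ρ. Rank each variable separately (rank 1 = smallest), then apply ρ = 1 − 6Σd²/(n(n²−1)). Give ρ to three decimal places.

Ranks of variable 1: 3, 2, 6, 4, 1, 5
Ranks of variable 2: 3, 4, 6, 2, 1, 5
d = r₁ − r₂: 0, -2, 0, 2, 0, 0
d²: 0, 4, 0, 4, 0, 0; Σd² = 8
ρ = 1 − 6·8/(6·35) = 1 − 48/210 = 0.771

0.771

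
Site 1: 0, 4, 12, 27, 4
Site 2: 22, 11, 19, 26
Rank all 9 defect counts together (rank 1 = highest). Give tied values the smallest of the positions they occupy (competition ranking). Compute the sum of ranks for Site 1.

Sorted (descending): 27, 26, 22, 19, 12, 11, 4, 4, 0
The 2 values of 4 occupy positions 7–8 → each gets rank 7.
Site 1 values → pooled ranks: 0→9, 4→7, 12→5, 27→1, 4→7
Rank sum = 9 + 7 + 5 + 1 + 7 = 29

29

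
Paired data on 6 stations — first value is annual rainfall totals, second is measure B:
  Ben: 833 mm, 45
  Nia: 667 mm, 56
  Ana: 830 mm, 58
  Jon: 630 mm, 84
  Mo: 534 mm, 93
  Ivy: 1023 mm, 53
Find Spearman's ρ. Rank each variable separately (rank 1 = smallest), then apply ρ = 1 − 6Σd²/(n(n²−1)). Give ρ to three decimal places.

-0.886

Ranks of variable 1: 5, 3, 4, 2, 1, 6
Ranks of variable 2: 1, 3, 4, 5, 6, 2
d = r₁ − r₂: 4, 0, 0, -3, -5, 4
d²: 16, 0, 0, 9, 25, 16; Σd² = 66
ρ = 1 − 6·66/(6·35) = 1 − 396/210 = -0.886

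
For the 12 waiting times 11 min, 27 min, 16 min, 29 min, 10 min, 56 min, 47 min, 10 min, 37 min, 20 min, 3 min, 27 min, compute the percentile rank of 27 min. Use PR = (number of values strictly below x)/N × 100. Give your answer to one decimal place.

N = 12.
Strictly below 27: 6. Equal to 27: 2.
PR = 6/12 × 100 = 50.0

50.0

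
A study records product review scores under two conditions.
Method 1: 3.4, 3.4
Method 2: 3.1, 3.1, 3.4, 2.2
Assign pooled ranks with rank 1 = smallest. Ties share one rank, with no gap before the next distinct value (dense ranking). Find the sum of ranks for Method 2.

Sorted (ascending): 2.2, 3.1, 3.1, 3.4, 3.4, 3.4
The 2 values of 3.1 share dense rank 2.
The 3 values of 3.4 share dense rank 3.
Remaining distinct values take the next consecutive integers.
Method 2 values → pooled ranks: 3.1→2, 3.1→2, 3.4→3, 2.2→1
Rank sum = 2 + 2 + 3 + 1 = 8

8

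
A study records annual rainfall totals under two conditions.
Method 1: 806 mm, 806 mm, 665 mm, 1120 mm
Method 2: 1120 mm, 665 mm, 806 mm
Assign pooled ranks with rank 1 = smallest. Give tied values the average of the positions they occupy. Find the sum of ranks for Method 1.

Sorted (ascending): 665, 665, 806, 806, 806, 1120, 1120
The 2 values of 665 occupy positions 1–2 → average rank (1+2)/2 = 1.5.
The 3 values of 806 occupy positions 3–5 → average rank 4.
The 2 values of 1120 occupy positions 6–7 → average rank (6+7)/2 = 6.5.
Method 1 values → pooled ranks: 806→4, 806→4, 665→1.5, 1120→6.5
Rank sum = 4 + 4 + 1.5 + 6.5 = 16

16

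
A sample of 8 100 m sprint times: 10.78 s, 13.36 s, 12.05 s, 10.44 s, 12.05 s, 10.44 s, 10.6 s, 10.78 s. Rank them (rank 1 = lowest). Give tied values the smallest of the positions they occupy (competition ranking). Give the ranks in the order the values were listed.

Sorted (ascending): 10.44, 10.44, 10.6, 10.78, 10.78, 12.05, 12.05, 13.36
The 2 values of 10.44 occupy positions 1–2 → each gets rank 1.
The 2 values of 10.78 occupy positions 4–5 → each gets rank 4.
The 2 values of 12.05 occupy positions 6–7 → each gets rank 6.

4, 8, 6, 1, 6, 1, 3, 4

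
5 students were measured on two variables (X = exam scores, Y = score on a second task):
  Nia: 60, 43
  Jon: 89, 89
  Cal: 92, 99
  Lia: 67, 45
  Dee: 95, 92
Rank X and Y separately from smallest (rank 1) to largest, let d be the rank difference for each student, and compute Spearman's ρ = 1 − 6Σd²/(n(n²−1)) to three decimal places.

Ranks of variable 1: 1, 3, 4, 2, 5
Ranks of variable 2: 1, 3, 5, 2, 4
d = r₁ − r₂: 0, 0, -1, 0, 1
d²: 0, 0, 1, 0, 1; Σd² = 2
ρ = 1 − 6·2/(5·24) = 1 − 12/120 = 0.900

0.900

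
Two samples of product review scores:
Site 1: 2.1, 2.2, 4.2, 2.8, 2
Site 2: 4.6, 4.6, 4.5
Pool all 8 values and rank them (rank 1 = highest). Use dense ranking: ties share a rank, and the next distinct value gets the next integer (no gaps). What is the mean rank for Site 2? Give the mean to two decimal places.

Sorted (descending): 4.6, 4.6, 4.5, 4.2, 2.8, 2.2, 2.1, 2
The 2 values of 4.6 share dense rank 1.
Remaining distinct values take the next consecutive integers.
Site 2 values → pooled ranks: 4.6→1, 4.6→1, 4.5→2
Mean rank = (1 + 1 + 2) / 3 = 1.33

1.33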